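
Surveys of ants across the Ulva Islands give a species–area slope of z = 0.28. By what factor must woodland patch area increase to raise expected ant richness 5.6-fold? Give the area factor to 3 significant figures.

470

(A₂/A₁)^0.28 = 5.6, so A₂/A₁ = 5.6^(1/0.28) = 5.6^3.571
ln(A₂/A₁) = ln 5.6 / 0.28 = 1.7228 / 0.28 = 6.1527
A₂/A₁ = e^6.1527 ≈ 470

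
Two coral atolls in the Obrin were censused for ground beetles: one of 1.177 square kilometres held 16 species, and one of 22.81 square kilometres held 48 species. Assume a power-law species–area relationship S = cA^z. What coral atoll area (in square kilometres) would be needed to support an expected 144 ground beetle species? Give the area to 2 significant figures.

440 square kilometres

z = ln(48/16) / ln(22.81/1.177) = 1.0986 / 2.9642 = 0.3706
c = 16 / 1.177^0.3706 = 16 / 1.062 = 15.06
A = (144/15.06)^(1/0.3706) ⇒ ln A = ln(9.56)/0.3706 = 6.0914
A = e^6.0914 ≈ 442.1 square kilometres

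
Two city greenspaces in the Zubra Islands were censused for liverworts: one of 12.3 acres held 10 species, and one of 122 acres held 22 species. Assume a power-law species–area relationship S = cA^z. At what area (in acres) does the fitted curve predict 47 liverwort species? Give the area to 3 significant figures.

z = ln(22/10) / ln(122/12.3) = 0.7885 / 2.2944 = 0.3436
c = 10 / 12.3^0.3436 = 10 / 2.369 = 4.221
A = (47/4.221)^(1/0.3436) ⇒ ln A = ln(11.13)/0.3436 = 7.0130
A = e^7.0130 ≈ 1111 acres

1110 acres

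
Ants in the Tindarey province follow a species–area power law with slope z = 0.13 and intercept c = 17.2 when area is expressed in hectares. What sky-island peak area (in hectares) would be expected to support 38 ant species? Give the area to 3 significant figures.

38 = 17.2 × A^0.13  ⇒  A^0.13 = 38/17.2 = 2.209
ln A = ln(2.209) / 0.13 = 0.7927 / 0.13 = 6.0975
A = e^6.0975 ≈ 444.8 hectares

445 hectares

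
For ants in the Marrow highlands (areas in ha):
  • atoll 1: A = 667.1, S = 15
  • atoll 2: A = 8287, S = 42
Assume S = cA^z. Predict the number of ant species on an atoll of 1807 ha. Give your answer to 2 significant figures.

z = ln(42/15) / ln(8287/667.1) = 1.0296 / 2.5195 = 0.4087
c = 15 / 667.1^0.4087 = 15 / 14.26 = 1.052
S₃ = 1.052 × 1807^0.4087 = 1.052 × 21.43 ≈ 22.54

23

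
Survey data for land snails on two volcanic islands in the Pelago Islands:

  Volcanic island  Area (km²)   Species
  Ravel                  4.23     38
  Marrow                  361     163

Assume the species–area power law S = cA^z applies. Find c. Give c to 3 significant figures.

23.7

z = ln(S₂/S₁) / ln(A₂/A₁) = ln(163/38) / ln(361/4.23) = 1.4562 / 4.4467 = 0.3275
c = S₁ / A₁^z = 38 / 4.23^0.3275 = 38 / 1.604 = 23.7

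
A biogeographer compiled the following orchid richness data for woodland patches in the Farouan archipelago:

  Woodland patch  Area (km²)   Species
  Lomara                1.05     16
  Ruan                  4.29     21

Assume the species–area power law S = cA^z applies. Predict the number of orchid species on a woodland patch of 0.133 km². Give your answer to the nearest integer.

11

z = ln(21/16) / ln(4.29/1.05) = 0.2719 / 1.4075 = 0.1932
c = 16 / 1.05^0.1932 = 16 / 1.009 = 15.85
S₃ = 15.85 × 0.133^0.1932 = 15.85 × 0.6772 ≈ 10.73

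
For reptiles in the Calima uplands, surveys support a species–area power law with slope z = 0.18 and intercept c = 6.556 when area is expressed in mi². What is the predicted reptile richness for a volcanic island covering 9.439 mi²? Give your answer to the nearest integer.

S = 6.556 × 9.439^0.18
ln S = ln 6.556 + 0.18 × ln 9.439 = 1.8804 + 0.18 × 2.2449 = 2.2845
S = e^2.2845 ≈ 9.82

10 species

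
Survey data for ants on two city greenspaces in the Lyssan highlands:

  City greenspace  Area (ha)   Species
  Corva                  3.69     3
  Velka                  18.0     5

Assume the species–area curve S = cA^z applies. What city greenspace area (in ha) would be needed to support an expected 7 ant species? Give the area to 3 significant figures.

51.1 ha

z = ln(5/3) / ln(18/3.69) = 0.5108 / 1.5847 = 0.3223
c = 3 / 3.69^0.3223 = 3 / 1.523 = 1.969
A = (7/1.969)^(1/0.3223) ⇒ ln A = ln(3.554)/0.3223 = 3.9342
A = e^3.9342 ≈ 51.12 ha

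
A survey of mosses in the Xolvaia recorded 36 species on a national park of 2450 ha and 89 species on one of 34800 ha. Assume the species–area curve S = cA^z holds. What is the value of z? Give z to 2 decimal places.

Taking logs: ln S = ln c + z ln A, so z = (ln S₂ − ln S₁)/(ln A₂ − ln A₁).
z = ln(89/36) / ln(34800/2450) = ln(2.472) / ln(14.2) = 0.9051 / 2.6535 = 0.3411

0.34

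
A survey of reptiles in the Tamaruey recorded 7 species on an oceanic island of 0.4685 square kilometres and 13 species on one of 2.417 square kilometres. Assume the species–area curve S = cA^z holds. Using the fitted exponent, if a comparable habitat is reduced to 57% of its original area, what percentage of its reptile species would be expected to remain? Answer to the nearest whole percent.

81%

z = ln(13/7) / ln(2.417/0.4685) = 0.6190 / 1.6407 = 0.3773
S_new/S_old = (A_new/A_old)^z = 0.57^0.3773 = exp(0.3773 × -0.5621) = 0.8089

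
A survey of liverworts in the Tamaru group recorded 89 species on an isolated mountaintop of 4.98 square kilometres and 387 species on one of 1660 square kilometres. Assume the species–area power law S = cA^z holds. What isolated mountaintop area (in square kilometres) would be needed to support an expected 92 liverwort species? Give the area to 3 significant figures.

5.68 square kilometres

z = ln(387/89) / ln(1660/4.98) = 1.4698 / 5.8091 = 0.2530
c = 89 / 4.98^0.2530 = 89 / 1.501 = 59.29
A = (92/59.29)^(1/0.2530) ⇒ ln A = ln(1.552)/0.2530 = 1.7365
A = e^1.7365 ≈ 5.677 square kilometres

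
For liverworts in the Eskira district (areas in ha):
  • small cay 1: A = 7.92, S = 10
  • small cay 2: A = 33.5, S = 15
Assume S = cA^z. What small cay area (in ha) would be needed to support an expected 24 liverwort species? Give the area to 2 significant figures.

z = ln(15/10) / ln(33.5/7.92) = 0.4055 / 1.4422 = 0.2812
c = 10 / 7.92^0.2812 = 10 / 1.789 = 5.589
A = (24/5.589)^(1/0.2812) ⇒ ln A = ln(4.294)/0.2812 = 5.1832
A = e^5.1832 ≈ 178.3 ha

180 ha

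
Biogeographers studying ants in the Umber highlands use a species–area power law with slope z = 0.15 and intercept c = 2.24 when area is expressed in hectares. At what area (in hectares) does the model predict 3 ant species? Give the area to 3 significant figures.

7.01 hectares

3 = 2.24 × A^0.15  ⇒  A^0.15 = 3/2.24 = 1.339
ln A = ln(1.339) / 0.15 = 0.2921 / 0.15 = 1.9476
A = e^1.9476 ≈ 7.012 hectares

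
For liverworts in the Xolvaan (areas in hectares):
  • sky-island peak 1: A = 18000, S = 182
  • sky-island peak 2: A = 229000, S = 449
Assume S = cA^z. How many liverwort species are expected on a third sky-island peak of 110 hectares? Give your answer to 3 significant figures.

29.8

z = ln(449/182) / ln(229000/18000) = 0.9030 / 2.5434 = 0.3550
c = 182 / 18000^0.3550 = 182 / 32.42 = 5.614
S₃ = 5.614 × 110^0.3550 = 5.614 × 5.306 ≈ 29.79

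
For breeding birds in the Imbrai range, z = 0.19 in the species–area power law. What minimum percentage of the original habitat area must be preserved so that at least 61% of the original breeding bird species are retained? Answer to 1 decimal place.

7.4%

Need (A_new/A_old)^0.19 = 0.61, so A_new/A_old = 0.61^(1/0.19) = 0.61^5.263
ln(A_new/A_old) = ln 0.61 / 0.19 = -0.4943 / 0.19 = -2.6016
A_new/A_old = e^-2.6016 ≈ 0.07416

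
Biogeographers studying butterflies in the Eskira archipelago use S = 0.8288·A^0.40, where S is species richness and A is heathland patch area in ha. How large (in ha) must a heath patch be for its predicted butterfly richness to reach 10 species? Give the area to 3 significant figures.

506 ha

10 = 0.8288 × A^0.4  ⇒  A^0.4 = 10/0.8288 = 12.07
ln A = ln(12.07) / 0.4 = 2.4904 / 0.4 = 6.2259
A = e^6.2259 ≈ 505.7 ha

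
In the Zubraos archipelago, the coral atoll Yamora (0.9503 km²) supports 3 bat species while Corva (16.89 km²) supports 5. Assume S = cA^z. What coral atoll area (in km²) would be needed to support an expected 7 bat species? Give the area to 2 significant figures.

z = ln(5/3) / ln(16.89/0.9503) = 0.5108 / 2.8777 = 0.1775
c = 3 / 0.9503^0.1775 = 3 / 0.991 = 3.027
A = (7/3.027)^(1/0.1775) ⇒ ln A = ln(2.312)/0.1775 = 4.7222
A = e^4.7222 ≈ 112.4 km²

110 km²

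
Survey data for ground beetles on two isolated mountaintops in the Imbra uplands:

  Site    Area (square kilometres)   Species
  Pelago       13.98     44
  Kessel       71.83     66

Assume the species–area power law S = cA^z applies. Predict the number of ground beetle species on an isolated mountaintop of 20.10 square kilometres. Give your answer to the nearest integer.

48

z = ln(66/44) / ln(71.83/13.98) = 0.4055 / 1.6367 = 0.2477
c = 44 / 13.98^0.2477 = 44 / 1.922 = 22.89
S₃ = 22.89 × 20.1^0.2477 = 22.89 × 2.103 ≈ 48.14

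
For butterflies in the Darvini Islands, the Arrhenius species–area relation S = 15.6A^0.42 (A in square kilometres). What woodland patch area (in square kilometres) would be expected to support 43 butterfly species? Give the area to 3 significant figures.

43 = 15.6 × A^0.42  ⇒  A^0.42 = 43/15.6 = 2.756
ln A = ln(2.756) / 0.42 = 1.0139 / 0.42 = 2.4141
A = e^2.4141 ≈ 11.18 square kilometres

11.2 square kilometres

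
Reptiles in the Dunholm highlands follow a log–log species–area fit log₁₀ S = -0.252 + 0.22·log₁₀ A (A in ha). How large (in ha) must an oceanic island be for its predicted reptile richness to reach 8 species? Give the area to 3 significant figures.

178000 ha

8 = 0.5598 × A^0.22  ⇒  A^0.22 = 8/0.5598 = 14.29
ln A = ln(14.29) / 0.22 = 2.6597 / 0.22 = 12.0895
A = e^12.0895 ≈ 177996 ha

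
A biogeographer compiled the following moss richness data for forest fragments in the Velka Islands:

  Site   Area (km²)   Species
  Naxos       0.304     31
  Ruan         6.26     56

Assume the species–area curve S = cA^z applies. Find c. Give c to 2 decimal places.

39.13

z = ln(S₂/S₁) / ln(A₂/A₁) = ln(56/31) / ln(6.26/0.304) = 0.5914 / 3.0249 = 0.1955
c = S₁ / A₁^z = 31 / 0.304^0.1955 = 31 / 0.7923 = 39.13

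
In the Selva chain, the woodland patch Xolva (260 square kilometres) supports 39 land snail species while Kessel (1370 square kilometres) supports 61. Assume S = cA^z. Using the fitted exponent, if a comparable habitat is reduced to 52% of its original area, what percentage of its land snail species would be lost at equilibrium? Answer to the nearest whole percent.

16%

z = ln(61/39) / ln(1370/260) = 0.4473 / 1.6619 = 0.2692
S_new/S_old = (A_new/A_old)^z = 0.52^0.2692 = exp(0.2692 × -0.6539) = 0.8386
Fraction lost = 1 − 0.8386 = 0.1614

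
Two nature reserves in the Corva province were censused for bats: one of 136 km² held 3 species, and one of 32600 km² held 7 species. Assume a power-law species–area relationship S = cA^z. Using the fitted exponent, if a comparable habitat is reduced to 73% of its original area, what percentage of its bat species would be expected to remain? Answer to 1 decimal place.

95.3%

z = ln(7/3) / ln(32600/136) = 0.8473 / 5.4794 = 0.1546
S_new/S_old = (A_new/A_old)^z = 0.73^0.1546 = exp(0.1546 × -0.3147) = 0.9525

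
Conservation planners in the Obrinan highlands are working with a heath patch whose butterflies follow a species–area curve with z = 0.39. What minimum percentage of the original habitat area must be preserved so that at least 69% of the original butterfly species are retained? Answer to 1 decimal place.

Need (A_new/A_old)^0.39 = 0.69, so A_new/A_old = 0.69^(1/0.39) = 0.69^2.564
ln(A_new/A_old) = ln 0.69 / 0.39 = -0.3711 / 0.39 = -0.9514
A_new/A_old = e^-0.9514 ≈ 0.3862

38.6%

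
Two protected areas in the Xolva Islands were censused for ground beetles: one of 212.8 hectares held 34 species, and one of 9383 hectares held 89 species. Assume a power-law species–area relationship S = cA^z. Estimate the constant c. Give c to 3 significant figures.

8.71

z = ln(S₂/S₁) / ln(A₂/A₁) = ln(89/34) / ln(9383/212.8) = 0.9623 / 3.7863 = 0.2541
c = S₁ / A₁^z = 34 / 212.8^0.2541 = 34 / 3.905 = 8.706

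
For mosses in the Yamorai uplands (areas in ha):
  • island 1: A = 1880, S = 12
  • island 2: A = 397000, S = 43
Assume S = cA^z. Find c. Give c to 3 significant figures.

1.99

z = ln(S₂/S₁) / ln(A₂/A₁) = ln(43/12) / ln(397000/1880) = 1.2763 / 5.3527 = 0.2384
c = S₁ / A₁^z = 12 / 1880^0.2384 = 12 / 6.035 = 1.988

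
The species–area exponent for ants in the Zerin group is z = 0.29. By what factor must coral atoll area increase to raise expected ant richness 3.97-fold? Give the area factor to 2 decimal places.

116.09

(A₂/A₁)^0.29 = 3.97, so A₂/A₁ = 3.97^(1/0.29) = 3.97^3.448
ln(A₂/A₁) = ln 3.97 / 0.29 = 1.3788 / 0.29 = 4.7544
A₂/A₁ = e^4.7544 ≈ 116.1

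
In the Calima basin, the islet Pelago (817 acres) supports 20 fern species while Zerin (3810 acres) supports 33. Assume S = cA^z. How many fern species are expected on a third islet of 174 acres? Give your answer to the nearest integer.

12

z = ln(33/20) / ln(3810/817) = 0.5008 / 1.5397 = 0.3252
c = 20 / 817^0.3252 = 20 / 8.854 = 2.259
S₃ = 2.259 × 174^0.3252 = 2.259 × 5.354 ≈ 12.09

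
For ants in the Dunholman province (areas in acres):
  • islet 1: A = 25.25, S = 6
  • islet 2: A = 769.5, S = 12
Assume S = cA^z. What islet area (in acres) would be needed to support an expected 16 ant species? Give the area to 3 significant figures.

z = ln(12/6) / ln(769.5/25.25) = 0.6931 / 3.4169 = 0.2029
c = 6 / 25.25^0.2029 = 6 / 1.925 = 3.117
A = (16/3.117)^(1/0.2029) ⇒ ln A = ln(5.134)/0.2029 = 8.0639
A = e^8.0639 ≈ 3178 acres

3180 acres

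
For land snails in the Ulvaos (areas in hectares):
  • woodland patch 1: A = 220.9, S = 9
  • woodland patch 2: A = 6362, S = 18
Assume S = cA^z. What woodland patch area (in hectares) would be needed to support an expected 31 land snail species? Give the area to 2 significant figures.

z = ln(18/9) / ln(6362/220.9) = 0.6931 / 3.3604 = 0.2063
c = 9 / 220.9^0.2063 = 9 / 3.045 = 2.956
A = (31/2.956)^(1/0.2063) ⇒ ln A = ln(10.49)/0.2063 = 11.3936
A = e^11.3936 ≈ 88748 hectares

89000 hectares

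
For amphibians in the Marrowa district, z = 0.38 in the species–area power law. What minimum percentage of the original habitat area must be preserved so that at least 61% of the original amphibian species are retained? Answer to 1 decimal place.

Need (A_new/A_old)^0.38 = 0.61, so A_new/A_old = 0.61^(1/0.38) = 0.61^2.632
ln(A_new/A_old) = ln 0.61 / 0.38 = -0.4943 / 0.38 = -1.3008
A_new/A_old = e^-1.3008 ≈ 0.2723

27.2%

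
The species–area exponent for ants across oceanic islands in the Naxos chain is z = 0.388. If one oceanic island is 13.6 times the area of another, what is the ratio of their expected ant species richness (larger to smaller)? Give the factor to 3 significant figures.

S₂/S₁ = (A₂/A₁)^z = 13.6^0.388
ln(S₂/S₁) = 0.388 × ln 13.6 = 0.388 × 2.6101 = 1.0127
S₂/S₁ = e^1.0127 ≈ 2.753

2.75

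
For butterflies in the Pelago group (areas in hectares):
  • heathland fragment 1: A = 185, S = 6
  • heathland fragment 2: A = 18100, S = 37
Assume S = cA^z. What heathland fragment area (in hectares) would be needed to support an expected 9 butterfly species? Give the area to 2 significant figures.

510 hectares

z = ln(37/6) / ln(18100/185) = 1.8192 / 4.5833 = 0.3969
c = 6 / 185^0.3969 = 6 / 7.941 = 0.7556
A = (9/0.7556)^(1/0.3969) ⇒ ln A = ln(11.91)/0.3969 = 6.2419
A = e^6.2419 ≈ 513.8 hectares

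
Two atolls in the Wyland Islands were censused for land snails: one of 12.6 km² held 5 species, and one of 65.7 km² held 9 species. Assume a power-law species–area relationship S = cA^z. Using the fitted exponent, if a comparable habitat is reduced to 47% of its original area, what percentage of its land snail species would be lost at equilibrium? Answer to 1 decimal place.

z = ln(9/5) / ln(65.7/12.6) = 0.5878 / 1.6514 = 0.3559
S_new/S_old = (A_new/A_old)^z = 0.47^0.3559 = exp(0.3559 × -0.7550) = 0.7643
Fraction lost = 1 − 0.7643 = 0.2357

23.6%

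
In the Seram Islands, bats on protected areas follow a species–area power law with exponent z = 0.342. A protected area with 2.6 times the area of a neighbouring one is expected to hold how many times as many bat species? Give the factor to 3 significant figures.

1.39

S₂/S₁ = (A₂/A₁)^z = 2.6^0.342
ln(S₂/S₁) = 0.342 × ln 2.6 = 0.342 × 0.9555 = 0.3268
S₂/S₁ = e^0.3268 ≈ 1.387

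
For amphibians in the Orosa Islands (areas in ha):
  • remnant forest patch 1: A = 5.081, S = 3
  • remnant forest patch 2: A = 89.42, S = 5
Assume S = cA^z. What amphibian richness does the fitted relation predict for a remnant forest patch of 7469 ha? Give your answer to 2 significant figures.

z = ln(5/3) / ln(89.42/5.081) = 0.5108 / 2.8678 = 0.1781
c = 3 / 5.081^0.1781 = 3 / 1.336 = 2.246
S₃ = 2.246 × 7469^0.1781 = 2.246 × 4.897 ≈ 11

11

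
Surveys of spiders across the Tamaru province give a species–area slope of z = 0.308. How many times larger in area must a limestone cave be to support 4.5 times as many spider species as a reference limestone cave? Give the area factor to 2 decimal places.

(A₂/A₁)^0.308 = 4.5, so A₂/A₁ = 4.5^(1/0.308) = 4.5^3.247
ln(A₂/A₁) = ln 4.5 / 0.308 = 1.5041 / 0.308 = 4.8834
A₂/A₁ = e^4.8834 ≈ 132.1

132.07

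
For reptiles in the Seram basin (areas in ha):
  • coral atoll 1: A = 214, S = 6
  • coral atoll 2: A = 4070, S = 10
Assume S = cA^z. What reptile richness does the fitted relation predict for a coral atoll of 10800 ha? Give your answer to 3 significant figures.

z = ln(10/6) / ln(4070/214) = 0.5108 / 2.9454 = 0.1734
c = 6 / 214^0.1734 = 6 / 2.536 = 2.366
S₃ = 2.366 × 10800^0.1734 = 2.366 × 5.006 ≈ 11.84

11.8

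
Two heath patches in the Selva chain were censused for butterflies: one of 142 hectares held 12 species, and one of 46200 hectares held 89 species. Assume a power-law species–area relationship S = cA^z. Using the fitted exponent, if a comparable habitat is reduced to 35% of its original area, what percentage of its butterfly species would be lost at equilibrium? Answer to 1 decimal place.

z = ln(89/12) / ln(46200/142) = 2.0037 / 5.7849 = 0.3464
S_new/S_old = (A_new/A_old)^z = 0.35^0.3464 = exp(0.3464 × -1.0498) = 0.6951
Fraction lost = 1 − 0.6951 = 0.3049

30.5%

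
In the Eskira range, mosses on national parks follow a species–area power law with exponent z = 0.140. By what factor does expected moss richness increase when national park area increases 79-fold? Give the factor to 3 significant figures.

S₂/S₁ = (A₂/A₁)^z = 79^0.14
ln(S₂/S₁) = 0.14 × ln 79 = 0.14 × 4.3694 = 0.6117
S₂/S₁ = e^0.6117 ≈ 1.844

1.84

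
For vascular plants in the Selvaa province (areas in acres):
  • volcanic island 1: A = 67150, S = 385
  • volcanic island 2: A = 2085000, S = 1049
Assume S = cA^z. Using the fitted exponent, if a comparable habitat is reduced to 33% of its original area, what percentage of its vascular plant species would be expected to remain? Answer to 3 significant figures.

z = ln(1049/385) / ln(2085000/67150) = 1.0023 / 3.4356 = 0.2918
S_new/S_old = (A_new/A_old)^z = 0.33^0.2918 = exp(0.2918 × -1.1087) = 0.7236

72.4%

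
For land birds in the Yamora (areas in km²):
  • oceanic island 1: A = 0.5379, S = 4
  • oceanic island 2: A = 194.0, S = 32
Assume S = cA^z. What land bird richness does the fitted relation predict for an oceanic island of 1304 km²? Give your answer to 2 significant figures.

z = ln(32/4) / ln(194/0.5379) = 2.0794 / 5.8879 = 0.3532
c = 4 / 0.5379^0.3532 = 4 / 0.8033 = 4.979
S₃ = 4.979 × 1304^0.3532 = 4.979 × 12.6 ≈ 62.72

63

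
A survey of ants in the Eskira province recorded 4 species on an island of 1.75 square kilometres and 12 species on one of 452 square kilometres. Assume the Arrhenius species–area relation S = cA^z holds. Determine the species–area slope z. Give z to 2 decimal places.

Taking logs: ln S = ln c + z ln A, so z = (ln S₂ − ln S₁)/(ln A₂ − ln A₁).
z = ln(12/4) / ln(452/1.75) = ln(3) / ln(258.3) = 1.0986 / 5.5541 = 0.1978

0.20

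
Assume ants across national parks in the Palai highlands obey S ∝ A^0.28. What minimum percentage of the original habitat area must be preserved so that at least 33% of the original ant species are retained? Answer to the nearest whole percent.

2%

Need (A_new/A_old)^0.28 = 0.33, so A_new/A_old = 0.33^(1/0.28) = 0.33^3.571
ln(A_new/A_old) = ln 0.33 / 0.28 = -1.1087 / 0.28 = -3.9595
A_new/A_old = e^-3.9595 ≈ 0.01907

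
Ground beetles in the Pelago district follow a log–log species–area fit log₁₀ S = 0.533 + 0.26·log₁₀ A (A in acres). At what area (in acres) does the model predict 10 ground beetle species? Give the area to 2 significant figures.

10 = 3.412 × A^0.26  ⇒  A^0.26 = 10/3.412 = 2.931
ln A = ln(2.931) / 0.26 = 1.0753 / 0.26 = 4.1358
A = e^4.1358 ≈ 62.54 acres

63 acres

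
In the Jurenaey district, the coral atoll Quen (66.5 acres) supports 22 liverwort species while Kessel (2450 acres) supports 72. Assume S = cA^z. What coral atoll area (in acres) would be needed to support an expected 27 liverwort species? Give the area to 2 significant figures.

120 acres

z = ln(72/22) / ln(2450/66.5) = 1.1856 / 3.6066 = 0.3287
c = 22 / 66.5^0.3287 = 22 / 3.974 = 5.536
A = (27/5.536)^(1/0.3287) ⇒ ln A = ln(4.877)/0.3287 = 4.8202
A = e^4.8202 ≈ 124 acres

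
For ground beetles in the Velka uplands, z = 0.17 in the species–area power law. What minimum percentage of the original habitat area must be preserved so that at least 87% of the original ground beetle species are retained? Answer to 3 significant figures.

Need (A_new/A_old)^0.17 = 0.87, so A_new/A_old = 0.87^(1/0.17) = 0.87^5.882
ln(A_new/A_old) = ln 0.87 / 0.17 = -0.1393 / 0.17 = -0.8192
A_new/A_old = e^-0.8192 ≈ 0.4408

44.1%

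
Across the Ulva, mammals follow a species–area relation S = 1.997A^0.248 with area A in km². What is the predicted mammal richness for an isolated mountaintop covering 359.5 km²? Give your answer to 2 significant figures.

8.6

S = 1.997 × 359.5^0.248
ln S = ln 1.997 + 0.248 × ln 359.5 = 0.6916 + 0.248 × 5.8847 = 2.1511
S = e^2.1511 ≈ 8.594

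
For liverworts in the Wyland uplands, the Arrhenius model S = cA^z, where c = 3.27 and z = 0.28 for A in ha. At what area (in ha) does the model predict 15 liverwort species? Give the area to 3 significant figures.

230 ha

15 = 3.27 × A^0.28  ⇒  A^0.28 = 15/3.27 = 4.587
ln A = ln(4.587) / 0.28 = 1.5233 / 0.28 = 5.4402
A = e^5.4402 ≈ 230.5 ha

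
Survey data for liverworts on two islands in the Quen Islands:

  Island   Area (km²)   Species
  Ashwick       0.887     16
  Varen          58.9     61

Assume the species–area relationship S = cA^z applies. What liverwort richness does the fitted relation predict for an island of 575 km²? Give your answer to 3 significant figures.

z = ln(61/16) / ln(58.9/0.887) = 1.3383 / 4.1958 = 0.3190
c = 16 / 0.887^0.3190 = 16 / 0.9625 = 16.62
S₃ = 16.62 × 575^0.3190 = 16.62 × 7.59 ≈ 126.2

126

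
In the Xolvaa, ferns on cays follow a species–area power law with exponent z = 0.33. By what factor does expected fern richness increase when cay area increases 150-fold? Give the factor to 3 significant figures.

S₂/S₁ = (A₂/A₁)^z = 150^0.33
ln(S₂/S₁) = 0.33 × ln 150 = 0.33 × 5.0106 = 1.6535
S₂/S₁ = e^1.6535 ≈ 5.225

5.23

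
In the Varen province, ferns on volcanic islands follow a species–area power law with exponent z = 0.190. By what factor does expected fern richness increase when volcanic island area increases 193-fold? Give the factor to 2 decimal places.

2.72

S₂/S₁ = (A₂/A₁)^z = 193^0.19
ln(S₂/S₁) = 0.19 × ln 193 = 0.19 × 5.2627 = 0.9999
S₂/S₁ = e^0.9999 ≈ 2.718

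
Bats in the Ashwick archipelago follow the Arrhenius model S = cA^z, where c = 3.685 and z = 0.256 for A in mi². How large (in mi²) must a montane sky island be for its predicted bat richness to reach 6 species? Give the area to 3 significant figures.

6.71 mi²

6 = 3.685 × A^0.256  ⇒  A^0.256 = 6/3.685 = 1.628
ln A = ln(1.628) / 0.256 = 0.4875 / 0.256 = 1.9043
A = e^1.9043 ≈ 6.714 mi²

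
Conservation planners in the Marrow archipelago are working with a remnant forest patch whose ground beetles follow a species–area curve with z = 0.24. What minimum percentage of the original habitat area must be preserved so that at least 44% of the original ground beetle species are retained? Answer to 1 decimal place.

Need (A_new/A_old)^0.24 = 0.44, so A_new/A_old = 0.44^(1/0.24) = 0.44^4.167
ln(A_new/A_old) = ln 0.44 / 0.24 = -0.8210 / 0.24 = -3.4208
A_new/A_old = e^-3.4208 ≈ 0.03269

3.3%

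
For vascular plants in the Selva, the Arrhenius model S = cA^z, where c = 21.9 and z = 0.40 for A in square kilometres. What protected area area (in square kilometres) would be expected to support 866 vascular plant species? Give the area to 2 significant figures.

866 = 21.9 × A^0.4  ⇒  A^0.4 = 866/21.9 = 39.54
ln A = ln(39.54) / 0.4 = 3.6774 / 0.4 = 9.1935
A = e^9.1935 ≈ 9833 square kilometres

9800 square kilometres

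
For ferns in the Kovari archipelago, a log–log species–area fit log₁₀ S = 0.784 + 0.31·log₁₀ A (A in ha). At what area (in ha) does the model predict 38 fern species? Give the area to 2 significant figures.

38 = 6.081 × A^0.31  ⇒  A^0.31 = 38/6.081 = 6.249
ln A = ln(6.249) / 0.31 = 1.8324 / 0.31 = 5.9108
A = e^5.9108 ≈ 369 ha

370 ha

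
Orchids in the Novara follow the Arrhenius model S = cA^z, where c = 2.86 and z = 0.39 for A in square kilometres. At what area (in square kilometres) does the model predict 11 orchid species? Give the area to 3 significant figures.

31.6 square kilometres

11 = 2.86 × A^0.39  ⇒  A^0.39 = 11/2.86 = 3.846
ln A = ln(3.846) / 0.39 = 1.3471 / 0.39 = 3.4540
A = e^3.4540 ≈ 31.63 square kilometres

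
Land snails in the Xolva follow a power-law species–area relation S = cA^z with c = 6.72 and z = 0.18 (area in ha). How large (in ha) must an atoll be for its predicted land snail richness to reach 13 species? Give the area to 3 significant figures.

13 = 6.72 × A^0.18  ⇒  A^0.18 = 13/6.72 = 1.935
ln A = ln(1.935) / 0.18 = 0.6599 / 0.18 = 3.6659
A = e^3.6659 ≈ 39.09 ha

39.1 ha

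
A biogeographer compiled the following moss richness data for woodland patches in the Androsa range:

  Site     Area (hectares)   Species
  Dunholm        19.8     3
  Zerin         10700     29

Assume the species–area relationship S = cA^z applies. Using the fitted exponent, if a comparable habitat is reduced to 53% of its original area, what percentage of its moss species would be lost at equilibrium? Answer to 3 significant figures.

20.5%

z = ln(29/3) / ln(10700/19.8) = 2.2687 / 6.2923 = 0.3605
S_new/S_old = (A_new/A_old)^z = 0.53^0.3605 = exp(0.3605 × -0.6349) = 0.7954
Fraction lost = 1 − 0.7954 = 0.2046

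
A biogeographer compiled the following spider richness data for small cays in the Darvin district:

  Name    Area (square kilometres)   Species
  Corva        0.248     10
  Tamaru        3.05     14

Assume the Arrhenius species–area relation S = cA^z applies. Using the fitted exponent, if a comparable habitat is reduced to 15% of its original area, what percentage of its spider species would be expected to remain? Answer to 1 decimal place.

z = ln(14/10) / ln(3.05/0.248) = 0.3365 / 2.5095 = 0.1341
S_new/S_old = (A_new/A_old)^z = 0.15^0.1341 = exp(0.1341 × -1.8971) = 0.7754

77.5%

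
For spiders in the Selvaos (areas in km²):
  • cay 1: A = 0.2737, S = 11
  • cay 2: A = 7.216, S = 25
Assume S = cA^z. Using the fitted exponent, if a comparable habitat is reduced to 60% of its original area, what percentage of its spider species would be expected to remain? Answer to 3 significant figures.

88.0%

z = ln(25/11) / ln(7.216/0.2737) = 0.8210 / 3.2720 = 0.2509
S_new/S_old = (A_new/A_old)^z = 0.6^0.2509 = exp(0.2509 × -0.5108) = 0.8797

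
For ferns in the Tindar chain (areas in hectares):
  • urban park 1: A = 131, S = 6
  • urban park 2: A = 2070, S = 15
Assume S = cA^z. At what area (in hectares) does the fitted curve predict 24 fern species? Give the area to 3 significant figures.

z = ln(15/6) / ln(2070/131) = 0.9163 / 2.7601 = 0.3320
c = 6 / 131^0.3320 = 6 / 5.045 = 1.189
A = (24/1.189)^(1/0.3320) ⇒ ln A = ln(20.18)/0.3320 = 9.0511
A = e^9.0511 ≈ 8528 hectares

8530 hectares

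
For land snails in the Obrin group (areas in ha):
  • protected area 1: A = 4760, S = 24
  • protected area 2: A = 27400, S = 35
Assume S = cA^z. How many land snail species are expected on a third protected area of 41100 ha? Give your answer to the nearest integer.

38

z = ln(35/24) / ln(27400/4760) = 0.3773 / 1.7503 = 0.2156
c = 24 / 4760^0.2156 = 24 / 6.205 = 3.868
S₃ = 3.868 × 41100^0.2156 = 3.868 × 9.876 ≈ 38.2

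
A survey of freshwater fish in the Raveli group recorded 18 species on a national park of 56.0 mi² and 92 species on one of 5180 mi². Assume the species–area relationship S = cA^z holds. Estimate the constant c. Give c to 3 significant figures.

4.22

z = ln(S₂/S₁) / ln(A₂/A₁) = ln(92/18) / ln(5180/56) = 1.6314 / 4.5272 = 0.3604
c = S₁ / A₁^z = 18 / 56^0.3604 = 18 / 4.266 = 4.22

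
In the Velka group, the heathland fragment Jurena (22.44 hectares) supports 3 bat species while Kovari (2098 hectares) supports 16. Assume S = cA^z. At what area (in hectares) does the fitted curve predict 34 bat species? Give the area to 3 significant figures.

z = ln(16/3) / ln(2098/22.44) = 1.6740 / 4.5379 = 0.3689
c = 3 / 22.44^0.3689 = 3 / 3.15 = 0.9522
A = (34/0.9522)^(1/0.3689) ⇒ ln A = ln(35.71)/0.3689 = 9.6921
A = e^9.6921 ≈ 16189 hectares

16200 hectares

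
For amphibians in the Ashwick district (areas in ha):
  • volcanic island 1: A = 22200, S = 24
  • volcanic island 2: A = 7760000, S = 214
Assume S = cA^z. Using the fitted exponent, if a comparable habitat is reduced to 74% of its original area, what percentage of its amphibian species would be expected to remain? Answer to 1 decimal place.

z = ln(214/24) / ln(7760000/22200) = 2.1879 / 5.8566 = 0.3736
S_new/S_old = (A_new/A_old)^z = 0.74^0.3736 = exp(0.3736 × -0.3011) = 0.8936

89.4%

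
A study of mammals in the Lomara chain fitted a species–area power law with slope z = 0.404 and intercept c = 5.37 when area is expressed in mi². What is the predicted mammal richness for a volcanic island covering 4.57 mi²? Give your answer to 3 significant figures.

9.92

S = 5.37 × 4.57^0.404
ln S = ln 5.37 + 0.404 × ln 4.57 = 1.6808 + 0.404 × 1.5195 = 2.2947
S = e^2.2947 ≈ 9.922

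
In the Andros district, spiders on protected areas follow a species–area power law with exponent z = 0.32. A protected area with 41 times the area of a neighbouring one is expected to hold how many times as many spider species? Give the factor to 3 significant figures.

S₂/S₁ = (A₂/A₁)^z = 41^0.32
ln(S₂/S₁) = 0.32 × ln 41 = 0.32 × 3.7136 = 1.1883
S₂/S₁ = e^1.1883 ≈ 3.282

3.28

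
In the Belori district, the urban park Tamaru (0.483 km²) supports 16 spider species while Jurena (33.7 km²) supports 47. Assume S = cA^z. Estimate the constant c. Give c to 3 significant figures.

19.2

z = ln(S₂/S₁) / ln(A₂/A₁) = ln(47/16) / ln(33.7/0.483) = 1.0776 / 4.2452 = 0.2538
c = S₁ / A₁^z = 16 / 0.483^0.2538 = 16 / 0.8313 = 19.25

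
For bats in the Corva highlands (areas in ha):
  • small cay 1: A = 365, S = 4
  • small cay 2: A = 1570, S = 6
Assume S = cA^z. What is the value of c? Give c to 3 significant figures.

0.776

z = ln(S₂/S₁) / ln(A₂/A₁) = ln(6/4) / ln(1570/365) = 0.4055 / 1.4589 = 0.2779
c = S₁ / A₁^z = 4 / 365^0.2779 = 4 / 5.154 = 0.7762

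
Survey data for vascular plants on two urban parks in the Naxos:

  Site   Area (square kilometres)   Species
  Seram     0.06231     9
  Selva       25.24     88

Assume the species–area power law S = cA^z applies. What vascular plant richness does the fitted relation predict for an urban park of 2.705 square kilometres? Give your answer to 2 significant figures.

z = ln(88/9) / ln(25.24/0.06231) = 2.2801 / 6.0041 = 0.3798
c = 9 / 0.06231^0.3798 = 9 / 0.3485 = 25.82
S₃ = 25.82 × 2.705^0.3798 = 25.82 × 1.459 ≈ 37.68

38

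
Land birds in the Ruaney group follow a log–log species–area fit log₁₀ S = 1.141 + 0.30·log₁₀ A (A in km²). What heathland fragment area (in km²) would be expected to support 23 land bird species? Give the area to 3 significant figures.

5.44 km²

23 = 13.84 × A^0.3  ⇒  A^0.3 = 23/13.84 = 1.662
ln A = ln(1.662) / 0.3 = 0.5082 / 0.3 = 1.6941
A = e^1.6941 ≈ 5.442 km²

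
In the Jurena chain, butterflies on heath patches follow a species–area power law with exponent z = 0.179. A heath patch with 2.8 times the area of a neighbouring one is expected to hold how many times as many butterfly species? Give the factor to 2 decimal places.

S₂/S₁ = (A₂/A₁)^z = 2.8^0.179
ln(S₂/S₁) = 0.179 × ln 2.8 = 0.179 × 1.0296 = 0.1843
S₂/S₁ = e^0.1843 ≈ 1.202

1.20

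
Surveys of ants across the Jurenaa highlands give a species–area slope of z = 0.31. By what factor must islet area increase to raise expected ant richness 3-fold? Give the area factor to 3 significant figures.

(A₂/A₁)^0.31 = 3, so A₂/A₁ = 3^(1/0.31) = 3^3.226
ln(A₂/A₁) = ln 3 / 0.31 = 1.0986 / 0.31 = 3.5439
A₂/A₁ = e^3.5439 ≈ 34.6

34.6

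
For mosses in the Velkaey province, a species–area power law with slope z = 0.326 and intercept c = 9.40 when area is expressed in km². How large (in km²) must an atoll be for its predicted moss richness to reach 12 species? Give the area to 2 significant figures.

12 = 9.4 × A^0.326  ⇒  A^0.326 = 12/9.4 = 1.277
ln A = ln(1.277) / 0.326 = 0.2442 / 0.326 = 0.7491
A = e^0.7491 ≈ 2.115 km²

2.1 km²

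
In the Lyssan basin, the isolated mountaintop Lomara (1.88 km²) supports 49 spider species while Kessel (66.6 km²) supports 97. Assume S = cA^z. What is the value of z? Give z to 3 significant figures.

0.191

Taking logs: ln S = ln c + z ln A, so z = (ln S₂ − ln S₁)/(ln A₂ − ln A₁).
z = ln(97/49) / ln(66.6/1.88) = ln(1.98) / ln(35.43) = 0.6829 / 3.5674 = 0.1914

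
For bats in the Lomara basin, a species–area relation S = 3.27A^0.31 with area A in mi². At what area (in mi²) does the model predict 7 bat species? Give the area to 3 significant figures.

7 = 3.27 × A^0.31  ⇒  A^0.31 = 7/3.27 = 2.141
ln A = ln(2.141) / 0.31 = 0.7611 / 0.31 = 2.4552
A = e^2.4552 ≈ 11.65 mi²

11.6 mi²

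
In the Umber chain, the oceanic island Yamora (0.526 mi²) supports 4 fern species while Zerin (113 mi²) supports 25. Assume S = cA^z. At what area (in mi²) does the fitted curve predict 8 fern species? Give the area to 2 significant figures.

4.0 mi²

z = ln(25/4) / ln(113/0.526) = 1.8326 / 5.3698 = 0.3413
c = 4 / 0.526^0.3413 = 4 / 0.8031 = 4.981
A = (8/4.981)^(1/0.3413) ⇒ ln A = ln(1.606)/0.3413 = 1.3886
A = e^1.3886 ≈ 4.009 mi²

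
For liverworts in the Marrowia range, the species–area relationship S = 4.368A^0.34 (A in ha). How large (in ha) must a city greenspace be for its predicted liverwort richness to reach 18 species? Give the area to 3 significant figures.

64.4 ha

18 = 4.368 × A^0.34  ⇒  A^0.34 = 18/4.368 = 4.121
ln A = ln(4.121) / 0.34 = 1.4161 / 0.34 = 4.1649
A = e^4.1649 ≈ 64.39 ha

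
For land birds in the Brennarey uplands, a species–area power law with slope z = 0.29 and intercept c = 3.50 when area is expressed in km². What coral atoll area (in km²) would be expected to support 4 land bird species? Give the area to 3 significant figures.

4 = 3.5 × A^0.29  ⇒  A^0.29 = 4/3.5 = 1.143
ln A = ln(1.143) / 0.29 = 0.1335 / 0.29 = 0.4605
A = e^0.4605 ≈ 1.585 km²

1.58 km²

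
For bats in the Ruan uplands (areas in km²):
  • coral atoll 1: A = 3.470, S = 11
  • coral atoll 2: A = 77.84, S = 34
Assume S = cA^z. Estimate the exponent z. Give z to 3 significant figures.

Taking logs: ln S = ln c + z ln A, so z = (ln S₂ − ln S₁)/(ln A₂ − ln A₁).
z = ln(34/11) / ln(77.84/3.47) = ln(3.091) / ln(22.43) = 1.1285 / 3.1105 = 0.3628

0.363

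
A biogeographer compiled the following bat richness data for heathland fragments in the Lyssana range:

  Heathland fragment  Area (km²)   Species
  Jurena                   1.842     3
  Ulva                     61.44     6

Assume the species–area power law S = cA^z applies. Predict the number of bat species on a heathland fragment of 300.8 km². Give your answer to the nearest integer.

8

z = ln(6/3) / ln(61.44/1.842) = 0.6931 / 3.5072 = 0.1976
c = 3 / 1.842^0.1976 = 3 / 1.128 = 2.659
S₃ = 2.659 × 300.8^0.1976 = 2.659 × 3.089 ≈ 8.213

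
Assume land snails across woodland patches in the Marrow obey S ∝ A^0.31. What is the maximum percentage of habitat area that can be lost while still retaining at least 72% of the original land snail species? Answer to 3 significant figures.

65.3%

Need (A_new/A_old)^0.31 = 0.72, so A_new/A_old = 0.72^(1/0.31) = 0.72^3.226
ln(A_new/A_old) = ln 0.72 / 0.31 = -0.3285 / 0.31 = -1.0597
A_new/A_old = e^-1.0597 ≈ 0.3466
Fraction that can be lost = 1 − 0.3466 = 0.6534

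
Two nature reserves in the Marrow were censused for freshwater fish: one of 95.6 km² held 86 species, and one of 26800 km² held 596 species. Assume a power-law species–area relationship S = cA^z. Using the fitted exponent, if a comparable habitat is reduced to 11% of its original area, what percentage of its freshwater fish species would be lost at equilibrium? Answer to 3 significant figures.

53.1%

z = ln(596/86) / ln(26800/95.6) = 1.9359 / 5.6360 = 0.3435
S_new/S_old = (A_new/A_old)^z = 0.11^0.3435 = exp(0.3435 × -2.2073) = 0.4685
Fraction lost = 1 − 0.4685 = 0.5315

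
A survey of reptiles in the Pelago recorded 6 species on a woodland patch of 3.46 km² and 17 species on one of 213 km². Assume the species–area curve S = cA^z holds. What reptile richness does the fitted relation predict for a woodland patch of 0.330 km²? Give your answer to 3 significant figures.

z = ln(17/6) / ln(213/3.46) = 1.0415 / 4.1200 = 0.2528
c = 6 / 3.46^0.2528 = 6 / 1.369 = 4.384
S₃ = 4.384 × 0.33^0.2528 = 4.384 × 0.7556 ≈ 3.313

3.31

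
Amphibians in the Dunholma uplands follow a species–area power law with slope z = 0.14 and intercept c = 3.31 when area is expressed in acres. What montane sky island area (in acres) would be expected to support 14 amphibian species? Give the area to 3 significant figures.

29800 acres

14 = 3.31 × A^0.14  ⇒  A^0.14 = 14/3.31 = 4.23
ln A = ln(4.23) / 0.14 = 1.4421 / 0.14 = 10.3008
A = e^10.3008 ≈ 29756 acres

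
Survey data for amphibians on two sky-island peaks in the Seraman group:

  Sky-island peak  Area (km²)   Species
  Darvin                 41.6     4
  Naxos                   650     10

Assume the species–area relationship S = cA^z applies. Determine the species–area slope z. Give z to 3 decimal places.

0.333

Taking logs: ln S = ln c + z ln A, so z = (ln S₂ − ln S₁)/(ln A₂ − ln A₁).
z = ln(10/4) / ln(650/41.6) = ln(2.5) / ln(15.62) = 0.9163 / 2.7489 = 0.3333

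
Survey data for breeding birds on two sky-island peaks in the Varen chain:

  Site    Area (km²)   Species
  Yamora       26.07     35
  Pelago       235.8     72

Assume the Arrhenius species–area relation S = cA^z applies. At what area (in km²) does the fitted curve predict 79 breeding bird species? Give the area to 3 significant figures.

z = ln(72/35) / ln(235.8/26.07) = 0.7213 / 2.2022 = 0.3275
c = 35 / 26.07^0.3275 = 35 / 2.91 = 12.03
A = (79/12.03)^(1/0.3275) ⇒ ln A = ln(6.568)/0.3275 = 5.7462
A = e^5.7462 ≈ 313 km²

313 km²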